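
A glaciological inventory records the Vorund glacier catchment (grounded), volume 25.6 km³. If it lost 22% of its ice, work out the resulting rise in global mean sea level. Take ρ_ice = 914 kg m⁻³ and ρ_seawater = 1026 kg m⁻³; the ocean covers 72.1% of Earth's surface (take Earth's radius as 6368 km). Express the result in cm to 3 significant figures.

≈ 1.37×10^-3 cm

Vorund: 0.22 × 25.6 km³ × (914/1026) = 5.017 km³ of water.
Spread over 3.67×10^14 m² of ocean, Δh = 5.017×10^9 / 3.67×10^14 = 1.37×10^-5 m = 1.37×10^-3 cm.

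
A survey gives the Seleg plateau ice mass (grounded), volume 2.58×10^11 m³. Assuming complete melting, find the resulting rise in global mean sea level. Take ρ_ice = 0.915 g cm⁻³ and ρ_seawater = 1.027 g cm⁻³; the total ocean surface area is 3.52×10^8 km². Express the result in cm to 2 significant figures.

≈ 0.065 cm

Seleg: 2.58×10^11 m³ × (915/1027) = 2.299×10^11 m³ of water.
Spread over 3.52×10^14 m² of ocean, Δh = 2.299×10^11 / 3.52×10^14 = 6.53×10^-4 m = 0.065 cm.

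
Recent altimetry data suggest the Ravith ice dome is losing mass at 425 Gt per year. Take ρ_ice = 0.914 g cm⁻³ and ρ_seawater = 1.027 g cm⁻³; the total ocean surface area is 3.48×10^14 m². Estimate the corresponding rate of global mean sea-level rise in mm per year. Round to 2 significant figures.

ρ_w = 1.027 g cm⁻³ = 1027 kg m⁻³. Annual water volume added = 425 Gt / ρ_w = 4.250×10^14 kg / 1027 kg m⁻³ = 4.138×10^11 m³.
Δh per year = 4.138×10^11 / 3.48×10^14 = 1.19×10^-3 m = 1.2 mm.

≈ 1.2 mm/yr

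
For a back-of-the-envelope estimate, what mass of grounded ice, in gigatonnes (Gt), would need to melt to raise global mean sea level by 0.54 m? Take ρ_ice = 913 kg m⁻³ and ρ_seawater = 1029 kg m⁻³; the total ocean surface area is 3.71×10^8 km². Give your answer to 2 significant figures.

≈ 2.1×10^5 Gt

Required water volume = Δh × A = 0.54 m × 3.71×10^14 m² = 2.003×10^14 m³.
ρ_w = 1029 kg m⁻³, so the mass of water = 2.003×10^14 m³ × 1029 kg m⁻³ = 2.061×10^17 kg = 2.1×10^5 Gt (and the same mass of ice, by conservation).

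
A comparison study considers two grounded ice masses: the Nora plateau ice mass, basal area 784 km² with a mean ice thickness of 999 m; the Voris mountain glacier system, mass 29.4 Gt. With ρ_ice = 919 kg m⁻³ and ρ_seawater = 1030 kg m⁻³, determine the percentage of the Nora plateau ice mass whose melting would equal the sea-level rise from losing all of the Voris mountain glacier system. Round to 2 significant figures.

Equal sea-level rise means equal mass of meltwater, i.e. equal mass of ice lost.
Ice mass of Voris: 2.940×10^13 kg; ice mass of Nora: 7.198×10^14 kg.
Fraction required = 2.940×10^13 / 7.198×10^14 = 0.0408 → 4.1 %.

≈ 4.1 %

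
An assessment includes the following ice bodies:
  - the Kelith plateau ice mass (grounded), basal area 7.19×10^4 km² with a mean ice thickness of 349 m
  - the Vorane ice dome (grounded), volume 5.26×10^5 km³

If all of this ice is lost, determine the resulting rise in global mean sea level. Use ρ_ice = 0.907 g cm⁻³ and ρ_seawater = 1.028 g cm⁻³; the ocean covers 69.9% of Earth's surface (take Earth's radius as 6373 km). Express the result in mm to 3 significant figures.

≈ 1360 mm

Kelith: ice volume = 7.19×10^4 km² × 349 m = 2.509×10^4 km³; 2.509×10^4 × (907/1028) = 2.214×10^4 km³ of water.
Vorane: 5.26×10^5 km³ × (907/1028) = 4.641×10^5 km³ of water.
Total added water ≈ 4.862×10^14 m³ over 3.57×10^14 m² → Δh = 1.36 m = 1360 mm.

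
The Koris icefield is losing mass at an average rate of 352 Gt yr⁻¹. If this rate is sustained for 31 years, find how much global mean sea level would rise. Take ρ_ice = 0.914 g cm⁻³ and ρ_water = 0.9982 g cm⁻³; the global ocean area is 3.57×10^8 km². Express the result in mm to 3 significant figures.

≈ 30.6 mm

Total mass lost = 352 Gt/yr × 31 yr = 1.091×10^4 Gt = 1.091×10^16 kg.
ρ_w = 0.9982 g cm⁻³ = 998.2 kg m⁻³, so water volume = 1.091×10^16 / 998.2 = 1.093×10^13 m³.
Δh = 1.093×10^13 / 3.57×10^14 = 0.0306 m = 30.6 mm.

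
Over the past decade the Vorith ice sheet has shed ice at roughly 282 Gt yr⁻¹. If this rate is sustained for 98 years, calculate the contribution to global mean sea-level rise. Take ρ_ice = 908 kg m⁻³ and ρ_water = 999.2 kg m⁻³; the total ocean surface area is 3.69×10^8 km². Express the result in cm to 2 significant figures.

≈ 7.5 cm

Total mass lost = 282 Gt/yr × 98 yr = 2.764×10^4 Gt = 2.764×10^16 kg.
ρ_w = 999.2 kg m⁻³, so water volume = 2.764×10^16 / 999.2 = 2.766×10^13 m³.
Δh = 2.766×10^13 / 3.69×10^14 = 0.0750 m = 7.5 cm.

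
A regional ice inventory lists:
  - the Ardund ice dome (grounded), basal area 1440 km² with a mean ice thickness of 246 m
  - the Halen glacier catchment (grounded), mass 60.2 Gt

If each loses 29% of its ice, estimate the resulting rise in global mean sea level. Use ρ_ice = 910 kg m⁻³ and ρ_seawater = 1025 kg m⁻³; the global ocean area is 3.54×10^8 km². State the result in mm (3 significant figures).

≈ 0.306 mm

Ardund: ice volume = 1440 km² × 246 m = 354.2 km³; 0.29 × 354.2 × (910/1025) = 91.20 km³ of water.
Halen: 0.29 × 60.2 Gt = 1.746×10^13 kg; dividing by ρ_w = 1025 kg m⁻³ gives 1.703×10^10 m³ of water.
Total added water ≈ 1.082×10^11 m³ over 3.54×10^14 m² → Δh = 3.06×10^-4 m = 0.306 mm.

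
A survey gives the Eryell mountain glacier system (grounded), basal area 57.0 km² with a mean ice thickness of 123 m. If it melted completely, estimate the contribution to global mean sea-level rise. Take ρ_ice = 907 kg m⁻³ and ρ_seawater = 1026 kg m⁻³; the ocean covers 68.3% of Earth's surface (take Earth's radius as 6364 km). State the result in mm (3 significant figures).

Eryell: ice volume = 57.0 km² × 123 m = 7.011 km³; 7.011 × (907/1026) = 6.198 km³ of water.
Spread over 3.48×10^14 m² of ocean, Δh = 6.198×10^9 / 3.48×10^14 = 1.78×10^-5 m = 0.0178 mm.

≈ 0.0178 mm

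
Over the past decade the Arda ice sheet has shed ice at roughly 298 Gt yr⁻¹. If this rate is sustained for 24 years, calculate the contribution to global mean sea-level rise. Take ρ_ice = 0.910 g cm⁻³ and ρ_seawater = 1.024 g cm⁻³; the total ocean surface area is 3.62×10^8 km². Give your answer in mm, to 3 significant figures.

≈ 19.3 mm

Total mass lost = 298 Gt/yr × 24 yr = 7152 Gt = 7.152×10^15 kg.
ρ_w = 1.024 g cm⁻³ = 1024 kg m⁻³, so water volume = 7.152×10^15 / 1024 = 6.984×10^12 m³.
Δh = 6.984×10^12 / 3.62×10^14 = 0.0193 m = 19.3 mm.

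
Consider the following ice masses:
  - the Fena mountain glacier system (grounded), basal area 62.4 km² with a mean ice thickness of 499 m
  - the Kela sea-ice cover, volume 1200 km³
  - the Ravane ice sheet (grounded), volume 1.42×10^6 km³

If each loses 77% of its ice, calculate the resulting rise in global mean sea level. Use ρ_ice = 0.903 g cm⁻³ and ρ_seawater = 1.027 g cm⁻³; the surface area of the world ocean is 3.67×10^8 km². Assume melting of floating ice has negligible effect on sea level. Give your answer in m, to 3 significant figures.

Fena: ice volume = 62.4 km² × 499 m = 31.14 km³; 0.77 × 31.14 × (903/1027) = 21.08 km³ of water.
The Kela sea-ice cover is floating and already displaces its own weight of water, so its melt adds essentially nothing to sea level.
Ravane: 0.77 × 1.42×10^6 km³ × (903/1027) = 9.614×10^5 km³ of water.
Total added water ≈ 9.614×10^14 m³ over 3.67×10^14 m² → Δh = 2.62 m.

≈ 2.62 m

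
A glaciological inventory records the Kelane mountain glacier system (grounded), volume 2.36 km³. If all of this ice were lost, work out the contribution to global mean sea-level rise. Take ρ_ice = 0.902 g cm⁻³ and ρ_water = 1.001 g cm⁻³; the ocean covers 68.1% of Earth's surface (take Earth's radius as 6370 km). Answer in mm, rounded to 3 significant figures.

Kelane: 2.36 km³ × (902/1001) = 2.127 km³ of water.
Spread over 3.47×10^14 m² of ocean, Δh = 2.127×10^9 / 3.47×10^14 = 6.12×10^-6 m = 6.12×10^-3 mm.

≈ 6.12×10^-3 mm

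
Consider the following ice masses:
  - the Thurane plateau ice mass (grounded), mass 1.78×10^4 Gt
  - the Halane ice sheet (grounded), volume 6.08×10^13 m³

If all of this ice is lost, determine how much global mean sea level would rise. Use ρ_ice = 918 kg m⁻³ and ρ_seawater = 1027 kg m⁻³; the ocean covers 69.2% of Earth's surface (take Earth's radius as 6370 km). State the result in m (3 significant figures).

Thurane: 1.78×10^4 Gt = 1.780×10^16 kg; dividing by ρ_w = 1027 kg m⁻³ gives 1.733×10^13 m³ of water.
Halane: 6.08×10^13 m³ × (918/1027) = 5.435×10^13 m³ of water.
Total added water ≈ 7.168×10^13 m³ over 3.53×10^14 m² → Δh = 0.203 m.

≈ 0.203 m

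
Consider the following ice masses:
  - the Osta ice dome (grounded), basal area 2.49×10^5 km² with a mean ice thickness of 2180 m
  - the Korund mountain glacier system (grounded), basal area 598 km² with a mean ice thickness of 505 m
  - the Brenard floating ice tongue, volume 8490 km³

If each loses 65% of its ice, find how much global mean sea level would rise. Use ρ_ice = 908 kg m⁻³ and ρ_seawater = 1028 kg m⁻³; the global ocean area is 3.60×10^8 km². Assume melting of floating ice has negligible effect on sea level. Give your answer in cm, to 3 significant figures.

≈ 86.6 cm

Osta: ice volume = 2.49×10^5 km² × 2180 m = 5.428×10^5 km³; 0.65 × 5.428×10^5 × (908/1028) = 3.116×10^5 km³ of water.
Korund: ice volume = 598 km² × 505 m = 302.0 km³; 0.65 × 302.0 × (908/1028) = 173.4 km³ of water.
The Brenard floating ice tongue is floating and already displaces its own weight of water, so its melt adds essentially nothing to sea level.
Total added water ≈ 3.118×10^14 m³ over 3.60×10^14 m² → Δh = 0.866 m = 86.6 cm.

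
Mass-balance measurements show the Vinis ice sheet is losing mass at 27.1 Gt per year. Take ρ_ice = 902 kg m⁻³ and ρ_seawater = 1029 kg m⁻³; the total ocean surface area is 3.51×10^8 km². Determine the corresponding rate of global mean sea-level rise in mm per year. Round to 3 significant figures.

≈ 0.0750 mm/yr

ρ_w = 1029 kg m⁻³. Annual water volume added = 27.1 Gt / ρ_w = 2.710×10^13 kg / 1029 kg m⁻³ = 2.634×10^10 m³.
Δh per year = 2.634×10^10 / 3.51×10^14 = 7.50×10^-5 m = 0.0750 mm.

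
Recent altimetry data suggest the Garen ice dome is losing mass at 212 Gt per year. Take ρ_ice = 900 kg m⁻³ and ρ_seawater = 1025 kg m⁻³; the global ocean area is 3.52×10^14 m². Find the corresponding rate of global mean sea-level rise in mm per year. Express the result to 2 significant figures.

ρ_w = 1025 kg m⁻³. Annual water volume added = 212 Gt / ρ_w = 2.120×10^14 kg / 1025 kg m⁻³ = 2.068×10^11 m³.
Δh per year = 2.068×10^11 / 3.52×10^14 = 5.88×10^-4 m = 0.59 mm.

≈ 0.59 mm/yr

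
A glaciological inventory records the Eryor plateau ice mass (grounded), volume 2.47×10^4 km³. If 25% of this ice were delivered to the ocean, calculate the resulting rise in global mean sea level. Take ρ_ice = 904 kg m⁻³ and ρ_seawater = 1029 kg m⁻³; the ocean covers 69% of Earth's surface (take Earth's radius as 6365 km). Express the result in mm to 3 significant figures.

≈ 15.4 mm

Eryor: 0.25 × 2.47×10^4 km³ × (904/1029) = 5425 km³ of water.
Spread over 3.51×10^14 m² of ocean, Δh = 5.425×10^12 / 3.51×10^14 = 0.0154 m = 15.4 mm.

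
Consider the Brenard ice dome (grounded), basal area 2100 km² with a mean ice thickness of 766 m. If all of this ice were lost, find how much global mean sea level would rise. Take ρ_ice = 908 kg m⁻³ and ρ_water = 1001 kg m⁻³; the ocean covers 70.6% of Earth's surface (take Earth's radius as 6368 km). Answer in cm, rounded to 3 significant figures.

≈ 0.406 cm

Brenard: ice volume = 2100 km² × 766 m = 1609 km³; 1609 × (908/1001) = 1459 km³ of water.
Spread over 3.60×10^14 m² of ocean, Δh = 1.459×10^12 / 3.60×10^14 = 4.06×10^-3 m = 0.406 cm.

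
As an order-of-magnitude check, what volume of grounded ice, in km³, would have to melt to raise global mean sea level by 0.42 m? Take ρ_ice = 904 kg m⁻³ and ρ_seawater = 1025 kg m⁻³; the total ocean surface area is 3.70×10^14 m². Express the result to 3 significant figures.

≈ 1.76×10^5 km³

Required water volume = Δh × A = 0.42 m × 3.70×10^14 m² = 1.554×10^14 m³ = 1.554×10^5 km³.
Ice volume = water volume × ρ_w/ρ_ice = 1.554×10^5 × 1025/904 = 1.76×10^5 km³.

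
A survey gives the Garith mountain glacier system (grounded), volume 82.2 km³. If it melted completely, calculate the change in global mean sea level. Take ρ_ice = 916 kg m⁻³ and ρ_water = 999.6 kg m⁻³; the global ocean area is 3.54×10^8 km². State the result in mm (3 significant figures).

≈ 0.213 mm

Garith: 82.2 km³ × (916/999.6) = 75.33 km³ of water.
Spread over 3.54×10^14 m² of ocean, Δh = 7.533×10^10 / 3.54×10^14 = 2.13×10^-4 m = 0.213 mm.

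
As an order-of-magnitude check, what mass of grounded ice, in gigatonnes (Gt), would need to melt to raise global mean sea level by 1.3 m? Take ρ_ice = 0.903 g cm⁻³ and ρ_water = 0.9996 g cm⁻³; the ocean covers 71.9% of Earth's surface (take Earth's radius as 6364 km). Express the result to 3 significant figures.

Required water volume = Δh × A = 1.3 m × 3.66×10^14 m² = 4.757×10^14 m³.
ρ_w = 0.9996 g cm⁻³ = 999.6 kg m⁻³, so the mass of water = 4.757×10^14 m³ × 999.6 kg m⁻³ = 4.755×10^17 kg = 4.76×10^5 Gt (and the same mass of ice, by conservation).

≈ 4.76×10^5 Gt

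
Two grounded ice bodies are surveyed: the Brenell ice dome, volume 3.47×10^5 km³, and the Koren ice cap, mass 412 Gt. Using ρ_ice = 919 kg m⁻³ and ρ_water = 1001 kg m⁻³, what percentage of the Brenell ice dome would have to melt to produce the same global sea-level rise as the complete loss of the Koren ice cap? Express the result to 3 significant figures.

Equal sea-level rise means equal mass of meltwater, i.e. equal mass of ice lost.
Ice mass of Koren: 4.120×10^14 kg; ice mass of Brenell: 3.189×10^17 kg.
Fraction required = 4.120×10^14 / 3.189×10^17 = 1.29×10^-3 → 0.129 %.

≈ 0.129 %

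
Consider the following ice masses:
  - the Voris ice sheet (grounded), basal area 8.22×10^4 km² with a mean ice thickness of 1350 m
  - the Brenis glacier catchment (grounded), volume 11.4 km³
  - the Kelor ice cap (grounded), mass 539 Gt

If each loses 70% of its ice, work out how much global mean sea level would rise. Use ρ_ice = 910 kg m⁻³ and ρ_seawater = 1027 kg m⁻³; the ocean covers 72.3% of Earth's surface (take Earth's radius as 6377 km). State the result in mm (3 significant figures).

Voris: ice volume = 8.22×10^4 km² × 1350 m = 1.110×10^5 km³; 0.7 × 1.110×10^5 × (910/1027) = 6.883×10^4 km³ of water.
Brenis: 0.7 × 11.4 km³ × (910/1027) = 7.071 km³ of water.
Kelor: 0.7 × 539 Gt = 3.773×10^14 kg; dividing by ρ_w = 1027 kg m⁻³ gives 3.674×10^11 m³ of water.
Total added water ≈ 6.920×10^13 m³ over 3.69×10^14 m² → Δh = 0.187 m = 187 mm.

≈ 187 mm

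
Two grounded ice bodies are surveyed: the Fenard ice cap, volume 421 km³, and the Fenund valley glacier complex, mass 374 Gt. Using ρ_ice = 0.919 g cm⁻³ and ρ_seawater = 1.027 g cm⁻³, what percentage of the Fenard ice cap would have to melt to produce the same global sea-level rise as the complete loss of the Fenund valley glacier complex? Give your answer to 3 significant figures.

Equal sea-level rise means equal mass of meltwater, i.e. equal mass of ice lost.
Ice mass of Fenund: 3.740×10^14 kg; ice mass of Fenard: 3.869×10^14 kg.
Fraction required = 3.740×10^14 / 3.869×10^14 = 0.967 → 96.7 %.

≈ 96.7 %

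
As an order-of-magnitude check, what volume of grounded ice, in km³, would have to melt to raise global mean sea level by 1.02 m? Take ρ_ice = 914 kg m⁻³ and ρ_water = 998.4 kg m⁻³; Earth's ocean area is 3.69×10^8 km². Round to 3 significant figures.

Required water volume = Δh × A = 1.02 m × 3.69×10^14 m² = 3.764×10^14 m³ = 3.764×10^5 km³.
Ice volume = water volume × ρ_w/ρ_ice = 3.764×10^5 × 998.4/914 = 4.11×10^5 km³.

≈ 4.11×10^5 km³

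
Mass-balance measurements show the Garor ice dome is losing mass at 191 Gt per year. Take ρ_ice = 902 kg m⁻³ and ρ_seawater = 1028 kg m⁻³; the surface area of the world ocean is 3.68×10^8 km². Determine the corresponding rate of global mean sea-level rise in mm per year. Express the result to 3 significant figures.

ρ_w = 1028 kg m⁻³. Annual water volume added = 191 Gt / ρ_w = 1.910×10^14 kg / 1028 kg m⁻³ = 1.858×10^11 m³.
Δh per year = 1.858×10^11 / 3.68×10^14 = 5.05×10^-4 m = 0.505 mm.

≈ 0.505 mm/yr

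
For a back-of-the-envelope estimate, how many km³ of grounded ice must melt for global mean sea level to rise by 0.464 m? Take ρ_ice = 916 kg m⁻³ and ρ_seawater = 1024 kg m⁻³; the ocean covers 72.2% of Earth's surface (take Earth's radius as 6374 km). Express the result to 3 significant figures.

Required water volume = Δh × A = 0.464 m × 3.69×10^14 m² = 1.710×10^14 m³ = 1.710×10^5 km³.
Ice volume = water volume × ρ_w/ρ_ice = 1.710×10^5 × 1024/916 = 1.91×10^5 km³.

≈ 1.91×10^5 km³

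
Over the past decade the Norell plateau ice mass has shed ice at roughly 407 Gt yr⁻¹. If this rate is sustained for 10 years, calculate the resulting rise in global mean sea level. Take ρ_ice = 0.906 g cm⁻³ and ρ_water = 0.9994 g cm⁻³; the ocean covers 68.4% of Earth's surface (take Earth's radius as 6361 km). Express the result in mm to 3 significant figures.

≈ 11.7 mm

Total mass lost = 407 Gt/yr × 10 yr = 4070 Gt = 4.070×10^15 kg.
ρ_w = 0.9994 g cm⁻³ = 999.4 kg m⁻³, so water volume = 4.070×10^15 / 999.4 = 4.072×10^12 m³.
Δh = 4.072×10^12 / 3.48×10^14 = 0.0117 m = 11.7 mm.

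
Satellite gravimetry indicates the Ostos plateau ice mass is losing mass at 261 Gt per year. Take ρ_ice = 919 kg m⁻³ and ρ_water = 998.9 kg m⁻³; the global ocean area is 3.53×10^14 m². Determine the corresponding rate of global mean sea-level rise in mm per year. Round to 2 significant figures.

≈ 0.74 mm/yr

ρ_w = 998.9 kg m⁻³. Annual water volume added = 261 Gt / ρ_w = 2.610×10^14 kg / 998.9 kg m⁻³ = 2.613×10^11 m³.
Δh per year = 2.613×10^11 / 3.53×10^14 = 7.40×10^-4 m = 0.74 mm.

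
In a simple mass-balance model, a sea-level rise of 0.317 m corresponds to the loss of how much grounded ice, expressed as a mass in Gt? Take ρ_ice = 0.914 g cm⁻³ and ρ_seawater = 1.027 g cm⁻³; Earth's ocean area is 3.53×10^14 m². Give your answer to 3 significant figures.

≈ 1.15×10^5 Gt

Required water volume = Δh × A = 0.317 m × 3.53×10^14 m² = 1.119×10^14 m³.
ρ_w = 1.027 g cm⁻³ = 1027 kg m⁻³, so the mass of water = 1.119×10^14 m³ × 1027 kg m⁻³ = 1.149×10^17 kg = 1.15×10^5 Gt (and the same mass of ice, by conservation).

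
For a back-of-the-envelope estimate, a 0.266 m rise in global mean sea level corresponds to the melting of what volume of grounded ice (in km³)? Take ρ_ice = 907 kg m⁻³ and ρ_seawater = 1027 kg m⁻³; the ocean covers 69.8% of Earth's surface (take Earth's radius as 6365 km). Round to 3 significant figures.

≈ 1.07×10^5 km³

Required water volume = Δh × A = 0.266 m × 3.55×10^14 m² = 9.452×10^13 m³ = 9.452×10^4 km³.
Ice volume = water volume × ρ_w/ρ_ice = 9.452×10^4 × 1027/907 = 1.07×10^5 km³.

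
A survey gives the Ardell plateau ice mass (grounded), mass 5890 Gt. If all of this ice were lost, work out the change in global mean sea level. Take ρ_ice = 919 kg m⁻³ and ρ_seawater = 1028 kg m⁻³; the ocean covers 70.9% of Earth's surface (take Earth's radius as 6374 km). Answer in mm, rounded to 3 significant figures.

Ardell: 5890 Gt = 5.890×10^15 kg; dividing by ρ_w = 1028 kg m⁻³ gives 5.730×10^12 m³ of water.
Spread over 3.62×10^14 m² of ocean, Δh = 5.730×10^12 / 3.62×10^14 = 0.0158 m = 15.8 mm.

≈ 15.8 mm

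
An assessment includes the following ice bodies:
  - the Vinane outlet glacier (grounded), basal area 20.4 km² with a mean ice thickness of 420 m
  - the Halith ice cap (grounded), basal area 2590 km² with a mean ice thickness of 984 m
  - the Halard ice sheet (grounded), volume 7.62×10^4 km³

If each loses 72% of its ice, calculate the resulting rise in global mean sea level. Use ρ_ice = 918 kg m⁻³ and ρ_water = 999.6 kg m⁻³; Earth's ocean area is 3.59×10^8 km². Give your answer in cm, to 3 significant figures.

≈ 14.5 cm

Vinane: ice volume = 20.4 km² × 420 m = 8.568 km³; 0.72 × 8.568 × (918/999.6) = 5.665 km³ of water.
Halith: ice volume = 2590 km² × 984 m = 2549 km³; 0.72 × 2549 × (918/999.6) = 1685 km³ of water.
Halard: 0.72 × 7.62×10^4 km³ × (918/999.6) = 5.039×10^4 km³ of water.
Total added water ≈ 5.208×10^13 m³ over 3.59×10^14 m² → Δh = 0.145 m = 14.5 cm.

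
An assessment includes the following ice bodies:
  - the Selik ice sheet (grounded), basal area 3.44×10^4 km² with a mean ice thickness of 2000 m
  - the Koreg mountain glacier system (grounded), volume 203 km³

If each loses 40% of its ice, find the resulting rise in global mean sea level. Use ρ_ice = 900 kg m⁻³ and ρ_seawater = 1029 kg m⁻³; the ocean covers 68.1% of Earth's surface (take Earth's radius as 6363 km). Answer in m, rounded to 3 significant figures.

≈ 0.0697 m

Selik: ice volume = 3.44×10^4 km² × 2000 m = 6.880×10^4 km³; 0.4 × 6.880×10^4 × (900/1029) = 2.407×10^4 km³ of water.
Koreg: 0.4 × 203 km³ × (900/1029) = 71.02 km³ of water.
Total added water ≈ 2.414×10^13 m³ over 3.46×10^14 m² → Δh = 0.0697 m.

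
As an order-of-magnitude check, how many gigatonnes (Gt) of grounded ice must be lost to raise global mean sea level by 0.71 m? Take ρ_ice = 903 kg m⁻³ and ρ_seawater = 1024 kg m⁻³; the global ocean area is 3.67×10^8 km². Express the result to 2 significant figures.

Required water volume = Δh × A = 0.71 m × 3.67×10^14 m² = 2.606×10^14 m³.
ρ_w = 1024 kg m⁻³, so the mass of water = 2.606×10^14 m³ × 1024 kg m⁻³ = 2.668×10^17 kg = 2.7×10^5 Gt (and the same mass of ice, by conservation).

≈ 2.7×10^5 Gt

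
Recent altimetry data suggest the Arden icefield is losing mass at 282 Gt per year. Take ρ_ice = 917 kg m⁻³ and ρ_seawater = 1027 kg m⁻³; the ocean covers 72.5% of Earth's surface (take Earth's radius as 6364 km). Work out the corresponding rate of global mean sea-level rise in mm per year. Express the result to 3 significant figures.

≈ 0.744 mm/yr

ρ_w = 1027 kg m⁻³. Annual water volume added = 282 Gt / ρ_w = 2.820×10^14 kg / 1027 kg m⁻³ = 2.746×10^11 m³.
Δh per year = 2.746×10^11 / 3.69×10^14 = 7.44×10^-4 m = 0.744 mm.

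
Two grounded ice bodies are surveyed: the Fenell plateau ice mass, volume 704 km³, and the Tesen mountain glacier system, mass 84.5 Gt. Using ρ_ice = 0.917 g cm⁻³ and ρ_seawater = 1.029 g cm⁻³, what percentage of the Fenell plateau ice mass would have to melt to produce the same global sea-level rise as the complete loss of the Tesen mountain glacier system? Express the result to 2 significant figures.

≈ 13 %

Equal sea-level rise means equal mass of meltwater, i.e. equal mass of ice lost.
Ice mass of Tesen: 8.450×10^13 kg; ice mass of Fenell: 6.456×10^14 kg.
Fraction required = 8.450×10^13 / 6.456×10^14 = 0.131 → 13 %.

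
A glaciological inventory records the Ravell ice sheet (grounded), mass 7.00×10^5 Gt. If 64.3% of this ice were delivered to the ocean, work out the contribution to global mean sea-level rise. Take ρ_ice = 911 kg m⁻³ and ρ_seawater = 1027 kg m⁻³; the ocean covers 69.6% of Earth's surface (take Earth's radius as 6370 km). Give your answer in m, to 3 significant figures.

≈ 1.23 m

Ravell: 0.643 × 7.00×10^5 Gt = 4.501×10^17 kg; dividing by ρ_w = 1027 kg m⁻³ gives 4.383×10^14 m³ of water.
Spread over 3.55×10^14 m² of ocean, Δh = 4.383×10^14 / 3.55×10^14 = 1.23 m.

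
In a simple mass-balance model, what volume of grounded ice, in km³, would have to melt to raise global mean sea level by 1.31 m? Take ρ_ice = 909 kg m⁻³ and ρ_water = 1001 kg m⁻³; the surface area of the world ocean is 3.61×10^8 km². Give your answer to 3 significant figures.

Required water volume = Δh × A = 1.31 m × 3.61×10^14 m² = 4.729×10^14 m³ = 4.729×10^5 km³.
Ice volume = water volume × ρ_w/ρ_ice = 4.729×10^5 × 1001/909 = 5.21×10^5 km³.

≈ 5.21×10^5 km³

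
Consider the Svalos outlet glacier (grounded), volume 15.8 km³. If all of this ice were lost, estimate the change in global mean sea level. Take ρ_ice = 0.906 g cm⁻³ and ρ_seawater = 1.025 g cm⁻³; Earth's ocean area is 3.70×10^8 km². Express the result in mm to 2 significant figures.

Svalos: 15.8 km³ × (906/1025) = 13.97 km³ of water.
Spread over 3.70×10^14 m² of ocean, Δh = 1.397×10^10 / 3.70×10^14 = 3.77×10^-5 m = 0.038 mm.

≈ 0.038 mm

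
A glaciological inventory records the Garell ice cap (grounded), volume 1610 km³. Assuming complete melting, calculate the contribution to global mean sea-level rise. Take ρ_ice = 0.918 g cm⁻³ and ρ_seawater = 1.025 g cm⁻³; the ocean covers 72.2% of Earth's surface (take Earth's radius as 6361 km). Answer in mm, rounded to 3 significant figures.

Garell: 1610 km³ × (918/1025) = 1442 km³ of water.
Spread over 3.67×10^14 m² of ocean, Δh = 1.442×10^12 / 3.67×10^14 = 3.93×10^-3 m = 3.93 mm.

≈ 3.93 mm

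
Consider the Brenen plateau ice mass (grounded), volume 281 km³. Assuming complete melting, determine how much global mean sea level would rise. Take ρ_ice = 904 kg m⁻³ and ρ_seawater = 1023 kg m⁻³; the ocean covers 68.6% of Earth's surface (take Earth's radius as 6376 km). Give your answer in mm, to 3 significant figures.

≈ 0.709 mm

Brenen: 281 km³ × (904/1023) = 248.3 km³ of water.
Spread over 3.50×10^14 m² of ocean, Δh = 2.483×10^11 / 3.50×10^14 = 7.09×10^-4 m = 0.709 mm.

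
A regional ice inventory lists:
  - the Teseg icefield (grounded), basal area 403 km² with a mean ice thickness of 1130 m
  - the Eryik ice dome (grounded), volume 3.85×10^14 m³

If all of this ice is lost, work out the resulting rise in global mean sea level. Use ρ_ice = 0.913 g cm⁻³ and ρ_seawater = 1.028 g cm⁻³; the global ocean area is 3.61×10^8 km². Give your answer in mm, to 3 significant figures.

Teseg: ice volume = 403 km² × 1130 m = 455.4 km³; 455.4 × (913/1028) = 404.4 km³ of water.
Eryik: 3.85×10^14 m³ × (913/1028) = 3.419×10^14 m³ of water.
Total added water ≈ 3.423×10^14 m³ over 3.61×10^14 m² → Δh = 0.948 m = 948 mm.

≈ 948 mm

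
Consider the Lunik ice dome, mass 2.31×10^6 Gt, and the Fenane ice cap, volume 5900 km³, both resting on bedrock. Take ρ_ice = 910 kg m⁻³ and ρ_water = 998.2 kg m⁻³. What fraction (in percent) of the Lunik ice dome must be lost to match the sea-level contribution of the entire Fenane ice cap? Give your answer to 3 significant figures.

≈ 0.232 %

Equal sea-level rise means equal mass of meltwater, i.e. equal mass of ice lost.
Ice mass of Fenane: 5.369×10^15 kg; ice mass of Lunik: 2.310×10^18 kg.
Fraction required = 5.369×10^15 / 2.310×10^18 = 2.32×10^-3 → 0.232 %.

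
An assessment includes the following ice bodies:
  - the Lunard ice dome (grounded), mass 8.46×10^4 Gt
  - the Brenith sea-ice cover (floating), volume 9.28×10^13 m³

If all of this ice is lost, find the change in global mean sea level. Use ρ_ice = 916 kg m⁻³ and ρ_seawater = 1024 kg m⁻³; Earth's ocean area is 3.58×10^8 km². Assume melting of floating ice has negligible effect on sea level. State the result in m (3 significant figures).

≈ 0.231 m

Lunard: 8.46×10^4 Gt = 8.460×10^16 kg; dividing by ρ_w = 1024 kg m⁻³ gives 8.262×10^13 m³ of water.
The Brenith sea-ice cover is floating and already displaces its own weight of water, so its melt adds essentially nothing to sea level.
Total added water ≈ 8.262×10^13 m³ over 3.58×10^14 m² → Δh = 0.231 m.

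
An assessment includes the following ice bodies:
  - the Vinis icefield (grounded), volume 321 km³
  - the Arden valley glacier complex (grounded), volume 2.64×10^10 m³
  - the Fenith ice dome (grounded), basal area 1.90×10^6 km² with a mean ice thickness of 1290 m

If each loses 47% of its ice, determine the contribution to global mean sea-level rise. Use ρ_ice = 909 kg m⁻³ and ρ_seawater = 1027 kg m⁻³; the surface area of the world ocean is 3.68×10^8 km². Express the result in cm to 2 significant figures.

Vinis: 0.47 × 321 km³ × (909/1027) = 133.5 km³ of water.
Arden: 0.47 × 2.64×10^10 m³ × (909/1027) = 1.098×10^10 m³ of water.
Fenith: ice volume = 1.90×10^6 km² × 1290 m = 2.451×10^6 km³; 0.47 × 2.451×10^6 × (909/1027) = 1.020×10^6 km³ of water.
Total added water ≈ 1.020×10^15 m³ over 3.68×10^14 m² → Δh = 2.77 m = 280 cm.

≈ 280 cm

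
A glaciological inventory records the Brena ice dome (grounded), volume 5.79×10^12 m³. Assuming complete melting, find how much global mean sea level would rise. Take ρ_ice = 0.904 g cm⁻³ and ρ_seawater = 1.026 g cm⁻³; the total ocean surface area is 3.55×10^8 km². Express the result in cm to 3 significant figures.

≈ 1.44 cm

Brena: 5.79×10^12 m³ × (904/1026) = 5.102×10^12 m³ of water.
Spread over 3.55×10^14 m² of ocean, Δh = 5.102×10^12 / 3.55×10^14 = 0.0144 m = 1.44 cm.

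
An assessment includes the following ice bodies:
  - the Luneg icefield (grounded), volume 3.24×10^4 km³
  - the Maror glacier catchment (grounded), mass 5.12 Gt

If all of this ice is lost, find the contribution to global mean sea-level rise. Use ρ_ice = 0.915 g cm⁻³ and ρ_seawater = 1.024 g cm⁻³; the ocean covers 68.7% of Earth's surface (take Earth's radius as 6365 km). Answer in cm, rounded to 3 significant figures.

Luneg: 3.24×10^4 km³ × (915/1024) = 2.895×10^4 km³ of water.
Maror: 5.12 Gt = 5.120×10^12 kg; dividing by ρ_w = 1.024 g cm⁻³ = 1024 kg m⁻³ gives 5.000×10^9 m³ of water.
Total added water ≈ 2.896×10^13 m³ over 3.50×10^14 m² → Δh = 0.0828 m = 8.28 cm.

≈ 8.28 cm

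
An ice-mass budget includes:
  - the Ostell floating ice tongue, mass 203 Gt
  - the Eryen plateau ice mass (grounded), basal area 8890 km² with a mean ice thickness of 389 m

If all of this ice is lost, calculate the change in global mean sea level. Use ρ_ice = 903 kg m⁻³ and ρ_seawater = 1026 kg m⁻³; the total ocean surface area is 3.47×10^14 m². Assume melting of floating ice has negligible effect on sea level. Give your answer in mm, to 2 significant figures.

The Ostell floating ice tongue is floating and already displaces its own weight of water, so its melt adds essentially nothing to sea level.
Eryen: ice volume = 8890 km² × 389 m = 3458 km³; 3458 × (903/1026) = 3044 km³ of water.
Total added water ≈ 3.044×10^12 m³ over 3.47×10^14 m² → Δh = 8.77×10^-3 m = 8.8 mm.

≈ 8.8 mm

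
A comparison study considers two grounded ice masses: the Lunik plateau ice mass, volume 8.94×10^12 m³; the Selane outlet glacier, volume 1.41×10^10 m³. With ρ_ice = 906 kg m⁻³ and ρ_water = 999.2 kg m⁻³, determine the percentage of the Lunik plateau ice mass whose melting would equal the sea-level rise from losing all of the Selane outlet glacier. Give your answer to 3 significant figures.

≈ 0.158 %

Equal sea-level rise means equal mass of meltwater, i.e. equal mass of ice lost.
Ice mass of Selane: 1.277×10^13 kg; ice mass of Lunik: 8.100×10^15 kg.
Fraction required = 1.277×10^13 / 8.100×10^15 = 1.58×10^-3 → 0.158 %.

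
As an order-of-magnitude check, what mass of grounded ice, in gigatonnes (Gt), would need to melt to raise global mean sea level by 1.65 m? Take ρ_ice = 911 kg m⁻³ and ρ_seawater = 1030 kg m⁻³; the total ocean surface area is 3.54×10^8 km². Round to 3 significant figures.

Required water volume = Δh × A = 1.65 m × 3.54×10^14 m² = 5.841×10^14 m³.
ρ_w = 1030 kg m⁻³, so the mass of water = 5.841×10^14 m³ × 1030 kg m⁻³ = 6.016×10^17 kg = 6.02×10^5 Gt (and the same mass of ice, by conservation).

≈ 6.02×10^5 Gt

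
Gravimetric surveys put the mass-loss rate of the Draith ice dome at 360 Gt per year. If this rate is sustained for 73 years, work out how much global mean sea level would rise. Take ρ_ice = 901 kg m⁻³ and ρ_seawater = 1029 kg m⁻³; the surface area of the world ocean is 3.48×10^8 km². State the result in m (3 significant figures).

Total mass lost = 360 Gt/yr × 73 yr = 2.628×10^4 Gt = 2.628×10^16 kg.
ρ_w = 1029 kg m⁻³, so water volume = 2.628×10^16 / 1029 = 2.554×10^13 m³.
Δh = 2.554×10^13 / 3.48×10^14 = 0.0734 m.

≈ 0.0734 m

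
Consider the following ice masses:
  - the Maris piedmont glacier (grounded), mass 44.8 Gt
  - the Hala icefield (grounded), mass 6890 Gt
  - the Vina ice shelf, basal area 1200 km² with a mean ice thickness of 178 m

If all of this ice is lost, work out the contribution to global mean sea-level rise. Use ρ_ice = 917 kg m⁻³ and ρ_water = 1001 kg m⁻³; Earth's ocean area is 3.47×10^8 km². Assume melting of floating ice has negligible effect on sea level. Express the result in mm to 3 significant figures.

≈ 20.0 mm

Maris: 44.8 Gt = 4.480×10^13 kg; dividing by ρ_w = 1001 kg m⁻³ gives 4.476×10^10 m³ of water.
Hala: 6890 Gt = 6.890×10^15 kg; dividing by ρ_w = 1001 kg m⁻³ gives 6.883×10^12 m³ of water.
The Vina ice shelf is floating and already displaces its own weight of water, so its melt adds essentially nothing to sea level.
Total added water ≈ 6.928×10^12 m³ over 3.47×10^14 m² → Δh = 0.0200 m = 20.0 mm.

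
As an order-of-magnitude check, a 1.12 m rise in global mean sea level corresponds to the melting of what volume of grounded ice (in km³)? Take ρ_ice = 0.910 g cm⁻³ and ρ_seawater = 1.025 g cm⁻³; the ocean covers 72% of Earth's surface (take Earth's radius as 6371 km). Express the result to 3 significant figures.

≈ 4.63×10^5 km³

Required water volume = Δh × A = 1.12 m × 3.67×10^14 m² = 4.113×10^14 m³ = 4.113×10^5 km³.
Ice volume = water volume × ρ_w/ρ_ice = 4.113×10^5 × 1025/910 = 4.63×10^5 km³.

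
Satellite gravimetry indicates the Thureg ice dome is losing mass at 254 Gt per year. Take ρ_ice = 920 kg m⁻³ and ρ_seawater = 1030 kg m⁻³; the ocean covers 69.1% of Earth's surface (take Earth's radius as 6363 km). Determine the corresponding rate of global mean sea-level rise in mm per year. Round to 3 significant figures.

≈ 0.701 mm/yr

ρ_w = 1030 kg m⁻³. Annual water volume added = 254 Gt / ρ_w = 2.540×10^14 kg / 1030 kg m⁻³ = 2.466×10^11 m³.
Δh per year = 2.466×10^11 / 3.52×10^14 = 7.01×10^-4 m = 0.701 mm.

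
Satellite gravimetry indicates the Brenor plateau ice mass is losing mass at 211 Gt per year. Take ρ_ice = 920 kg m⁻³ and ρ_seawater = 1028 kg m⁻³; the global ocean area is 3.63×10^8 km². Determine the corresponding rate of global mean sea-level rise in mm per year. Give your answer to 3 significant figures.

ρ_w = 1028 kg m⁻³. Annual water volume added = 211 Gt / ρ_w = 2.110×10^14 kg / 1028 kg m⁻³ = 2.053×10^11 m³.
Δh per year = 2.053×10^11 / 3.63×10^14 = 5.65×10^-4 m = 0.565 mm.

≈ 0.565 mm/yr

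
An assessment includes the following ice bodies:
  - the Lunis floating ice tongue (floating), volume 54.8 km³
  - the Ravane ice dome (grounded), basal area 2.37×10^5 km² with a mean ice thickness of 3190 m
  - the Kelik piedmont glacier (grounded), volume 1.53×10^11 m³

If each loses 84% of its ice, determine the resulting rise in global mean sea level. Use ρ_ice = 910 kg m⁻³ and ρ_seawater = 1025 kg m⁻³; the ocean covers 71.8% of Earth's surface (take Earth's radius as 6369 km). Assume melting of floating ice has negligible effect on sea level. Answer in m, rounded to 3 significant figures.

≈ 1.54 m

The Lunis floating ice tongue is floating and already displaces its own weight of water, so its melt adds essentially nothing to sea level.
Ravane: ice volume = 2.37×10^5 km² × 3190 m = 7.560×10^5 km³; 0.84 × 7.560×10^5 × (910/1025) = 5.638×10^5 km³ of water.
Kelik: 0.84 × 1.53×10^11 m³ × (910/1025) = 1.141×10^11 m³ of water.
Total added water ≈ 5.639×10^14 m³ over 3.66×10^14 m² → Δh = 1.54 m.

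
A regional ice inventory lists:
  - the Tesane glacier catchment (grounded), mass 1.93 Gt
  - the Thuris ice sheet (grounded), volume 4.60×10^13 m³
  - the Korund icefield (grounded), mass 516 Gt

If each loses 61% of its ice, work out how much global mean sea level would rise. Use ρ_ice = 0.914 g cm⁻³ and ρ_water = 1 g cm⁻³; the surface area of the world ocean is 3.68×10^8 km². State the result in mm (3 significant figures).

Tesane: 0.61 × 1.93 Gt = 1.177×10^12 kg; dividing by ρ_w = 1 g cm⁻³ = 1000 kg m⁻³ gives 1.177×10^9 m³ of water.
Thuris: 0.61 × 4.60×10^13 m³ × (914/1000) = 2.565×10^13 m³ of water.
Korund: 0.61 × 516 Gt = 3.148×10^14 kg; dividing by ρ_w = 1000 kg m⁻³ gives 3.148×10^11 m³ of water.
Total added water ≈ 2.596×10^13 m³ over 3.68×10^14 m² → Δh = 0.0706 m = 70.6 mm.

≈ 70.6 mm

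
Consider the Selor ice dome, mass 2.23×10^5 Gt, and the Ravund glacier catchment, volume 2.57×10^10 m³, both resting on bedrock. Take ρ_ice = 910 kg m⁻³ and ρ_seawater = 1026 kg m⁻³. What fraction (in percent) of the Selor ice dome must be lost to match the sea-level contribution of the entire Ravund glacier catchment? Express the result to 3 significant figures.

≈ 0.0105 %

Equal sea-level rise means equal mass of meltwater, i.e. equal mass of ice lost.
Ice mass of Ravund: 2.339×10^13 kg; ice mass of Selor: 2.230×10^17 kg.
Fraction required = 2.339×10^13 / 2.230×10^17 = 1.05×10^-4 → 0.0105 %.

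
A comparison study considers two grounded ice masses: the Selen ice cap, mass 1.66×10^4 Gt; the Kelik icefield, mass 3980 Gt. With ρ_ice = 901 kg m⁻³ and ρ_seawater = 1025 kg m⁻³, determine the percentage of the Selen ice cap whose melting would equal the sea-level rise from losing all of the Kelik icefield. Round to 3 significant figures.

≈ 24.0 %

Equal sea-level rise means equal mass of meltwater, i.e. equal mass of ice lost.
Ice mass of Kelik: 3.980×10^15 kg; ice mass of Selen: 1.660×10^16 kg.
Fraction required = 3.980×10^15 / 1.660×10^16 = 0.240 → 24.0 %.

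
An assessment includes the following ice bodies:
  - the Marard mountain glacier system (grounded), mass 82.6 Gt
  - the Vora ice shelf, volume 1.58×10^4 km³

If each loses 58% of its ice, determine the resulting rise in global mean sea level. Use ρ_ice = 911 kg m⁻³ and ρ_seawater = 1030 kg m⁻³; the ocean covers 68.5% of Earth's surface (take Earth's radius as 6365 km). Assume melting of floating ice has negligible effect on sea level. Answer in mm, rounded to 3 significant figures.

≈ 0.133 mm

Marard: 0.58 × 82.6 Gt = 4.791×10^13 kg; dividing by ρ_w = 1030 kg m⁻³ gives 4.651×10^10 m³ of water.
The Vora ice shelf is floating and already displaces its own weight of water, so its melt adds essentially nothing to sea level.
Total added water ≈ 4.651×10^10 m³ over 3.49×10^14 m² → Δh = 1.33×10^-4 m = 0.133 mm.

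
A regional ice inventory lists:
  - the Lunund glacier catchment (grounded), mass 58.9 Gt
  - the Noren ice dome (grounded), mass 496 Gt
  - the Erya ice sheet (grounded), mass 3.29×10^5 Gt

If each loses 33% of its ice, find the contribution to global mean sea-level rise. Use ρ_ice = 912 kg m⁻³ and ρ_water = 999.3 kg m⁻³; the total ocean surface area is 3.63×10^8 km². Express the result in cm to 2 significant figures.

≈ 30 cm

Lunund: 0.33 × 58.9 Gt = 1.944×10^13 kg; dividing by ρ_w = 999.3 kg m⁻³ gives 1.945×10^10 m³ of water.
Noren: 0.33 × 496 Gt = 1.637×10^14 kg; dividing by ρ_w = 999.3 kg m⁻³ gives 1.638×10^11 m³ of water.
Erya: 0.33 × 3.29×10^5 Gt = 1.086×10^17 kg; dividing by ρ_w = 999.3 kg m⁻³ gives 1.086×10^14 m³ of water.
Total added water ≈ 1.088×10^14 m³ over 3.63×10^14 m² → Δh = 0.300 m = 30 cm.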